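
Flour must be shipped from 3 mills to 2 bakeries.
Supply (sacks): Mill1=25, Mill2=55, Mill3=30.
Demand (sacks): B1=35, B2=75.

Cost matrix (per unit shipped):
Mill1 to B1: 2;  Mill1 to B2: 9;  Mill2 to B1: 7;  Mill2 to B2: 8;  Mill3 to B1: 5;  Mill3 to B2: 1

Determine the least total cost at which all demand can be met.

A cheapest plan:
  Mill1->B1: 25 sacks
  Mill2->B1: 10 sacks
  Mill2->B2: 45 sacks
  Mill3->B2: 30 sacks
Total cost = 510.
(Supply check: Mill1 ships 25; Mill2 ships 55; Mill3 ships 30.)

510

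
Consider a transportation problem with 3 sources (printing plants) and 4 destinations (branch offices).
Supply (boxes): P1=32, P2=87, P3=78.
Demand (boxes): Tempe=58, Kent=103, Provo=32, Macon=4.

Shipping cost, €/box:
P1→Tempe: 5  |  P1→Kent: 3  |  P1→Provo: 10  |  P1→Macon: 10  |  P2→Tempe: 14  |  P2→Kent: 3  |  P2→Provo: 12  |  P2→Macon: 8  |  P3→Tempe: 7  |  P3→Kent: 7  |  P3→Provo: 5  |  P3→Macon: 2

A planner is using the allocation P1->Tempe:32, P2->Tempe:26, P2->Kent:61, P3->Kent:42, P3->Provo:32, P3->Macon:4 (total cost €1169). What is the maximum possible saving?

318

Current plan cost = 32·5 + 26·14 + 61·3 + 42·7 + 32·5 + 4·2 = €1169.
Optimal plan:
  P1–Tempe: 16 × €5 = €80
  P1–Kent: 16 × €3 = €48
  P2–Kent: 87 × €3 = €261
  P3–Tempe: 42 × €7 = €294
  P3–Provo: 32 × €5 = €160
  P3–Macon: 4 × €2 = €8
Optimal cost = €851.
Saving = 1169 − 851 = €318.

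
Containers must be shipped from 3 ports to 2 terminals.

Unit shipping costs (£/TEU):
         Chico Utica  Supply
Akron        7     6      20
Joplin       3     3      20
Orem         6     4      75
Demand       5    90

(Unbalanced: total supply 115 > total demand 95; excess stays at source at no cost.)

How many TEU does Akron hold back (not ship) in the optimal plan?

20

An optimal plan:
  Joplin->Chico: 5 TEU
  Joplin->Utica: 15 TEU
  Orem->Utica: 75 TEU
Total cost = £360.
Akron ships 0 of its 20, leaving 20.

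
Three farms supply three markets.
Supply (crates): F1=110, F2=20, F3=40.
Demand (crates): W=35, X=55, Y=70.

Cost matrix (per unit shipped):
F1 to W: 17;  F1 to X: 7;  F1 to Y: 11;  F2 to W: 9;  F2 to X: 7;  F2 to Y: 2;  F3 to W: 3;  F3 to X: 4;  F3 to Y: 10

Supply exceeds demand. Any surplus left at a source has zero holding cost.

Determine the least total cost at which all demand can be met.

1065

Optimal allocation:
  F1 to X: 50 × 7 = 350
  F1 to Y: 50 × 11 = 550
  F2 to Y: 20 × 2 = 40
  F3 to W: 35 × 3 = 105
  F3 to X: 5 × 4 = 20
Total = 350 + 550 + 40 + 105 + 20 = 1065.
(Supply check: F1 ships 100; F2 ships 20; F3 ships 40.)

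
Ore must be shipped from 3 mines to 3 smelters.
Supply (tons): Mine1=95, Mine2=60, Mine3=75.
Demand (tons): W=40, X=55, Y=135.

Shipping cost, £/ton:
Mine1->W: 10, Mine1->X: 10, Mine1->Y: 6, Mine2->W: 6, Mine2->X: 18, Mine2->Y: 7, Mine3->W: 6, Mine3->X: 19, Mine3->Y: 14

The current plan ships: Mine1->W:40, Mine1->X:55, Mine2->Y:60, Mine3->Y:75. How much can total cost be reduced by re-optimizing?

480

Current plan cost = 40·10 + 55·10 + 60·7 + 75·14 = £2420.
Optimal plan:
  Mine1–X: 55 tons
  Mine1–Y: 40 tons
  Mine2–Y: 60 tons
  Mine3–W: 40 tons
  Mine3–Y: 35 tons
Optimal cost = £1940.
Saving = 2420 − 1940 = £480.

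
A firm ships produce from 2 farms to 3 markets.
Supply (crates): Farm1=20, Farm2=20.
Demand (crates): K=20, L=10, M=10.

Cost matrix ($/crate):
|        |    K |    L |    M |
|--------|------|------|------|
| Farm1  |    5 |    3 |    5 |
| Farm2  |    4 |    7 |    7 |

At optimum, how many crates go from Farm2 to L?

0

The minimum-cost plan:
  Farm1 to L: 10 × $3 = $30
  Farm1 to M: 10 × $5 = $50
  Farm2 to K: 20 × $4 = $80
Total cost = $160.
The route Farm2→L is not used.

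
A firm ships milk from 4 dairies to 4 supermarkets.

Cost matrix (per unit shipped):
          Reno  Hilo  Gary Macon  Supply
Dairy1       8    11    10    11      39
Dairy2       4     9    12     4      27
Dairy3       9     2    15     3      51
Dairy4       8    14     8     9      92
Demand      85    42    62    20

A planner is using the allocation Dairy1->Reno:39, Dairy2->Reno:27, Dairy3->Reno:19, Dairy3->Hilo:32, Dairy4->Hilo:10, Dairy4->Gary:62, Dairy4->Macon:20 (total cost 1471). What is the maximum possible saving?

204

Current plan cost = 39·8 + 27·4 + 19·9 + 32·2 + 10·14 + 62·8 + 20·9 = 1471.
Optimal plan:
  Dairy1 to Reno: 39 × 8 = 312
  Dairy2 to Reno: 16 × 4 = 64
  Dairy2 to Macon: 11 × 4 = 44
  Dairy3 to Hilo: 42 × 2 = 84
  Dairy3 to Macon: 9 × 3 = 27
  Dairy4 to Reno: 30 × 8 = 240
  Dairy4 to Gary: 62 × 8 = 496
Optimal cost = 1267.
Saving = 1471 − 1267 = 204.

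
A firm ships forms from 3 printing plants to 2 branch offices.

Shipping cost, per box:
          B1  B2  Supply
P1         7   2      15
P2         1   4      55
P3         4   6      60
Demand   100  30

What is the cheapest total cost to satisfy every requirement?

355

One minimum-cost allocation:
  P1–B2: 15 × 2 = 30
  P2–B1: 55 × 1 = 55
  P3–B1: 45 × 4 = 180
  P3–B2: 15 × 6 = 90
Total = 30 + 55 + 180 + 90 = 355.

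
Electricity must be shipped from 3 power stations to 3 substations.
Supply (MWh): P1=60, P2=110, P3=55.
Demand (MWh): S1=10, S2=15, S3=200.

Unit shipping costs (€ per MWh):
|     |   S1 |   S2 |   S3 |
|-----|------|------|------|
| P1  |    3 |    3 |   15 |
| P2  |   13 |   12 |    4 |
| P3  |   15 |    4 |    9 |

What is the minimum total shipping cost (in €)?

One minimum-cost allocation:
  P1->S1: 10 × €3 = €30
  P1->S2: 15 × €3 = €45
  P1->S3: 35 × €15 = €525
  P2->S3: 110 × €4 = €440
  P3->S3: 55 × €9 = €495
Total = 30 + 45 + 525 + 440 + 495 = €1535.

1535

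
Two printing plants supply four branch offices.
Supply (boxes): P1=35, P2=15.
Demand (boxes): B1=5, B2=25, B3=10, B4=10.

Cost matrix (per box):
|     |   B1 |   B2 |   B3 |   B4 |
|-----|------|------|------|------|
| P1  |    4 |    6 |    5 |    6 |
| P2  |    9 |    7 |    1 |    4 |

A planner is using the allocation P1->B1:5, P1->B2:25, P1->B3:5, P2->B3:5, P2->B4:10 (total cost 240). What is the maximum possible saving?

10

Current plan cost = 5·4 + 25·6 + 5·5 + 5·1 + 10·4 = 240.
Optimal plan:
  P1→B1: 5 boxes
  P1→B2: 25 boxes
  P1→B4: 5 boxes
  P2→B3: 10 boxes
  P2→B4: 5 boxes
Optimal cost = 230.
Saving = 240 − 230 = 10.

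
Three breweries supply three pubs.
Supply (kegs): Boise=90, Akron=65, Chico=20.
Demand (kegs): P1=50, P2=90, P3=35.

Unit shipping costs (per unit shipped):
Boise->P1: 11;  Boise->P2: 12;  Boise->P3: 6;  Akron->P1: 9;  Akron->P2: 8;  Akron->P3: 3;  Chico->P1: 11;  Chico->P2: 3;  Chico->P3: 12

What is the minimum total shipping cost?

A cheapest plan:
  Boise–P1: 50 × 11 = 550
  Boise–P2: 5 × 12 = 60
  Boise–P3: 35 × 6 = 210
  Akron–P2: 65 × 8 = 520
  Chico–P2: 20 × 3 = 60
Total = 550 + 60 + 210 + 520 + 60 = 1400.
(Supply check: Boise ships 90; Akron ships 65; Chico ships 20.)

1400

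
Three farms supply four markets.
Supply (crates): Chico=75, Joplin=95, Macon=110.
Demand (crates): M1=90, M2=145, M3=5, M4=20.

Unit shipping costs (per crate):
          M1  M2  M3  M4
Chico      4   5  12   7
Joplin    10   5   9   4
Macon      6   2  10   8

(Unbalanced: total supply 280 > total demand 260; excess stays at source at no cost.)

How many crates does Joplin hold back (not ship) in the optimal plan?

Minimum-cost shipments:
  Chico–M1: 75 × 4 = 300
  Joplin–M2: 50 × 5 = 250
  Joplin–M3: 5 × 9 = 45
  Joplin–M4: 20 × 4 = 80
  Macon–M1: 15 × 6 = 90
  Macon–M2: 95 × 2 = 190
Total cost = 955.
Joplin ships 75 of its 95, leaving 20.

20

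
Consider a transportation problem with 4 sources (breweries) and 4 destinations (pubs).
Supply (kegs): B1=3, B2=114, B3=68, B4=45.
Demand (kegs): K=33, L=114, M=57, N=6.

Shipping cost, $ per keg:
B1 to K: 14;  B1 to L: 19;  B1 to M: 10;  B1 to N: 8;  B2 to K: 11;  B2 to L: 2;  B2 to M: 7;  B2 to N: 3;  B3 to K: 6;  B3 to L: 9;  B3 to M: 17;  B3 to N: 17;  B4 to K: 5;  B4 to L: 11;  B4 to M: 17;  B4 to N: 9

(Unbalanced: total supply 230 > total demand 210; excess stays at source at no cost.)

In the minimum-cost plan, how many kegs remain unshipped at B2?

0

An optimal plan:
  B1 to M: 3 × $10 = $30
  B2 to L: 60 × $2 = $120
  B2 to M: 54 × $7 = $378
  B3 to L: 54 × $9 = $486
  B4 to K: 33 × $5 = $165
  B4 to N: 6 × $9 = $54
Total cost = $1233.
B2 ships 114 of its 114, leaving 0.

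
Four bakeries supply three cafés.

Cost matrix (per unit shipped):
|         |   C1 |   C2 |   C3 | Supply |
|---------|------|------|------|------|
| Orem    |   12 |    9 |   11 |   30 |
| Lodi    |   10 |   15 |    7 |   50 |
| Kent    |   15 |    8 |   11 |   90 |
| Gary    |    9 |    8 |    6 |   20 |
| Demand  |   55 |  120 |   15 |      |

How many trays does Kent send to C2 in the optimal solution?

90

The minimum-cost plan:
  Orem–C2: 30 trays
  Lodi–C1: 50 trays
  Kent–C2: 90 trays
  Gary–C1: 5 trays
  Gary–C3: 15 trays
Total cost = 1625.
So Kent→C2 carries 90 trays.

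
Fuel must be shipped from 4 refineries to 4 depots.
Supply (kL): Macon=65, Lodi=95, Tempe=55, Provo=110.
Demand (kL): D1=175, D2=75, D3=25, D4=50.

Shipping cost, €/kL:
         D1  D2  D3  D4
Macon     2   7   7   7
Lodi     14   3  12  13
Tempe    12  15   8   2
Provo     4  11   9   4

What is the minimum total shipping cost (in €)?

An optimal shipping plan:
  Macon to D1: 65 × €2 = €130
  Lodi to D2: 75 × €3 = €225
  Lodi to D3: 20 × €12 = €240
  Tempe to D3: 5 × €8 = €40
  Tempe to D4: 50 × €2 = €100
  Provo to D1: 110 × €4 = €440
Total = 130 + 225 + 240 + 40 + 100 + 440 = €1175.
(Supply check: Macon ships 65; Lodi ships 95; Tempe ships 55; Provo ships 110.)

1175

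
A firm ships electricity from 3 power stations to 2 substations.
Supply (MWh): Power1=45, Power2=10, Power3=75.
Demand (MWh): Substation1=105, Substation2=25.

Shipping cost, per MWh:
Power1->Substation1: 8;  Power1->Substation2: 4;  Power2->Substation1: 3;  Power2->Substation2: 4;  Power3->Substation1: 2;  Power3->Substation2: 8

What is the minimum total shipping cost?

440

One minimum-cost allocation:
  Power1 to Substation1: 20 × 8 = 160
  Power1 to Substation2: 25 × 4 = 100
  Power2 to Substation1: 10 × 3 = 30
  Power3 to Substation1: 75 × 2 = 150
Total = 160 + 100 + 30 + 150 = 440.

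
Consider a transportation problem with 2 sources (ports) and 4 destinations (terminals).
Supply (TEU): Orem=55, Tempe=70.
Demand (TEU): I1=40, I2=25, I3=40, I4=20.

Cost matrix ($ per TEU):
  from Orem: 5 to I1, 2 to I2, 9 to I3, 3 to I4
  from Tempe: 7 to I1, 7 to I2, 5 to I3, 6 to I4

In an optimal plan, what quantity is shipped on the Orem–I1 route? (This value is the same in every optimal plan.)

10

The minimum-cost plan:
  Orem–I1: 10 × $5 = $50
  Orem–I2: 25 × $2 = $50
  Orem–I4: 20 × $3 = $60
  Tempe–I1: 30 × $7 = $210
  Tempe–I3: 40 × $5 = $200
Total cost = $570.
So Orem→I1 carries 10 TEU.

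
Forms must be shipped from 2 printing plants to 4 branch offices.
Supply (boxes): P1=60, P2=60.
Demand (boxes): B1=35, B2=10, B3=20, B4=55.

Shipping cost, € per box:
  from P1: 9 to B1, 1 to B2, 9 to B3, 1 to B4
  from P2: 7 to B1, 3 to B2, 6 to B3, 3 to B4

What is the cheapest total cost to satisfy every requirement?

440

One minimum-cost allocation:
  P1→B2: 10 boxes
  P1→B4: 50 boxes
  P2→B1: 35 boxes
  P2→B3: 20 boxes
  P2→B4: 5 boxes
Total cost = €440.
(Supply check: P1 ships 60; P2 ships 60.)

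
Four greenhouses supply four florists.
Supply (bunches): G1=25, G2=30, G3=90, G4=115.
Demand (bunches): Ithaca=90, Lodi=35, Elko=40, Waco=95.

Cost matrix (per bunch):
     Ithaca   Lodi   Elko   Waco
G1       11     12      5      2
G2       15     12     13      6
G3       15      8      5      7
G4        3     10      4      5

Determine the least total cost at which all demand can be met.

1210

Optimal allocation:
  G1->Waco: 25 × 2 = 50
  G2->Waco: 30 × 6 = 180
  G3->Lodi: 35 × 8 = 280
  G3->Elko: 40 × 5 = 200
  G3->Waco: 15 × 7 = 105
  G4->Ithaca: 90 × 3 = 270
  G4->Waco: 25 × 5 = 125
Total = 50 + 180 + 280 + 200 + 105 + 270 + 125 = 1210.
(Supply check: G1 ships 25; G2 ships 30; G3 ships 90; G4 ships 115.)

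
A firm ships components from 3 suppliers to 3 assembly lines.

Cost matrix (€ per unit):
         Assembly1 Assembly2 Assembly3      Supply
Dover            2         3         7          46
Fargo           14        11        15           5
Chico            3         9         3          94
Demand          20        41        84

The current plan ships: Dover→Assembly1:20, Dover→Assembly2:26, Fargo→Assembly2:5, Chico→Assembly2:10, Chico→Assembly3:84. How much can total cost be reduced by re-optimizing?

50

Current plan cost = 20·2 + 26·3 + 5·11 + 10·9 + 84·3 = €515.
Optimal plan:
  Dover->Assembly1: 10 batches
  Dover->Assembly2: 36 batches
  Fargo->Assembly2: 5 batches
  Chico->Assembly1: 10 batches
  Chico->Assembly3: 84 batches
Optimal cost = €465.
Saving = 515 − 465 = €50.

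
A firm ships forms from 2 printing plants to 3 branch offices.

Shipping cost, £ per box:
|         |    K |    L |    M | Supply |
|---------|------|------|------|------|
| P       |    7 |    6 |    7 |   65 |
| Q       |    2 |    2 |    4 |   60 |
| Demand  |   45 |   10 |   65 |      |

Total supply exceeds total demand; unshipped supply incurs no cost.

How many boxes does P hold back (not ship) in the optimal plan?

An optimal plan:
  P->M: 60 × £7 = £420
  Q->K: 45 × £2 = £90
  Q->L: 10 × £2 = £20
  Q->M: 5 × £4 = £20
Total cost = £550.
P ships 60 of its 65, leaving 5.

5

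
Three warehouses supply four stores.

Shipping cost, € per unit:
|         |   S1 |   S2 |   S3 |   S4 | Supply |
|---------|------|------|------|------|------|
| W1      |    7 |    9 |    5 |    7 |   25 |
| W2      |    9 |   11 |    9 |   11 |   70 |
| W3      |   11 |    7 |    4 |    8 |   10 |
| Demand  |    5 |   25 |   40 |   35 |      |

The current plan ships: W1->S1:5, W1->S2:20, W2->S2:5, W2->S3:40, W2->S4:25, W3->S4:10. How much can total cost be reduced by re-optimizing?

Current plan cost = 5·7 + 20·9 + 5·11 + 40·9 + 25·11 + 10·8 = €985.
Optimal plan:
  W1 to S4: 25 × €7 = €175
  W2 to S1: 5 × €9 = €45
  W2 to S2: 25 × €11 = €275
  W2 to S3: 30 × €9 = €270
  W2 to S4: 10 × €11 = €110
  W3 to S3: 10 × €4 = €40
Optimal cost = €915.
Saving = 985 − 915 = €70.

70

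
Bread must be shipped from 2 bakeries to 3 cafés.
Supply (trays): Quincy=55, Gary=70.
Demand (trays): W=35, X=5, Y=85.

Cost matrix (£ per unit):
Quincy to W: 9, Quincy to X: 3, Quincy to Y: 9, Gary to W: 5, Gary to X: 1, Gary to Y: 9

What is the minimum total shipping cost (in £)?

One minimum-cost allocation:
  Quincy–Y: 55 × £9 = £495
  Gary–W: 35 × £5 = £175
  Gary–X: 5 × £1 = £5
  Gary–Y: 30 × £9 = £270
Total = 495 + 175 + 5 + 270 = £945.

945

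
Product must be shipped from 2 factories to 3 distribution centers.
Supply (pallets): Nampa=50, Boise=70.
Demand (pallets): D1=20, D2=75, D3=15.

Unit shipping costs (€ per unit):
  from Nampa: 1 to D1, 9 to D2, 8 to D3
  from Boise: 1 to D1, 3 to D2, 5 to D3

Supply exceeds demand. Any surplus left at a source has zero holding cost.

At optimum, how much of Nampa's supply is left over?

Minimum-cost shipments:
  Nampa–D1: 20 × €1 = €20
  Nampa–D2: 5 × €9 = €45
  Nampa–D3: 15 × €8 = €120
  Boise–D2: 70 × €3 = €210
Total cost = €395.
Nampa ships 40 of its 50, leaving 10.

10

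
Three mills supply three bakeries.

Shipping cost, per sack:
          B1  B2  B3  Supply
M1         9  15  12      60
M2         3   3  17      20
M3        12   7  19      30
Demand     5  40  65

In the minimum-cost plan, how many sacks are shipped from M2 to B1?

5

Optimal shipments:
  M1→B3: 60 × 12 = 720
  M2→B1: 5 × 3 = 15
  M2→B2: 15 × 3 = 45
  M3→B2: 25 × 7 = 175
  M3→B3: 5 × 19 = 95
Total cost = 1050.
So M2→B1 carries 5 sacks.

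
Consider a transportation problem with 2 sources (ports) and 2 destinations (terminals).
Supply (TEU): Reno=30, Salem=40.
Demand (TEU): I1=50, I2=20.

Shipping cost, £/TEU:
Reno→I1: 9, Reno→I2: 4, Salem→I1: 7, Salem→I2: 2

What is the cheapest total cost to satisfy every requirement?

450

An optimal shipping plan:
  Reno→I1: 10 × £9 = £90
  Reno→I2: 20 × £4 = £80
  Salem→I1: 40 × £7 = £280
Total = 90 + 80 + 280 = £450.
(Supply check: Reno ships 30; Salem ships 40.)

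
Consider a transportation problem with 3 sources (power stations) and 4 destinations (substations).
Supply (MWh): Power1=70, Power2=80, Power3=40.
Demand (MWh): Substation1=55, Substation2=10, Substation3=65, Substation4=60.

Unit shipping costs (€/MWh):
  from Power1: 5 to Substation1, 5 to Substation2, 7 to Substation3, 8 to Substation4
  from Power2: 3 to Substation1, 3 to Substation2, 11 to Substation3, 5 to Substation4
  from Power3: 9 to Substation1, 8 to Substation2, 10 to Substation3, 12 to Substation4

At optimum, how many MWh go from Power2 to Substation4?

60

The minimum-cost plan:
  Power1–Substation1: 35 × €5 = €175
  Power1–Substation2: 10 × €5 = €50
  Power1–Substation3: 25 × €7 = €175
  Power2–Substation1: 20 × €3 = €60
  Power2–Substation4: 60 × €5 = €300
  Power3–Substation3: 40 × €10 = €400
Total cost = €1160.
So Power2→Substation4 carries 60 MWh.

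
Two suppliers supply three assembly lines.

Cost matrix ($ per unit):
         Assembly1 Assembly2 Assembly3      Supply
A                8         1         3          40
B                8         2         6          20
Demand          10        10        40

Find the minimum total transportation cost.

220

Optimal allocation:
  A to Assembly3: 40 × $3 = $120
  B to Assembly1: 10 × $8 = $80
  B to Assembly2: 10 × $2 = $20
Total = 120 + 80 + 20 = $220.
(Supply check: A ships 40; B ships 20.)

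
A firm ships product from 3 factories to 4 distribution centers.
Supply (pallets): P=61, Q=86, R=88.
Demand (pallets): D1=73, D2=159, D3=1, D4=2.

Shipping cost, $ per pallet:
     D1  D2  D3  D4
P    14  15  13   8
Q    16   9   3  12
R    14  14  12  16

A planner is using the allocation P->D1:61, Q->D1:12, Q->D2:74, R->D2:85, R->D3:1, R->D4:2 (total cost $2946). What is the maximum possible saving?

104

Current plan cost = 61·14 + 12·16 + 74·9 + 85·14 + 1·12 + 2·16 = $2946.
Optimal plan:
  P to D1: 59 × $14 = $826
  P to D4: 2 × $8 = $16
  Q to D2: 85 × $9 = $765
  Q to D3: 1 × $3 = $3
  R to D1: 14 × $14 = $196
  R to D2: 74 × $14 = $1036
Optimal cost = $2842.
Saving = 2946 − 2842 = $104.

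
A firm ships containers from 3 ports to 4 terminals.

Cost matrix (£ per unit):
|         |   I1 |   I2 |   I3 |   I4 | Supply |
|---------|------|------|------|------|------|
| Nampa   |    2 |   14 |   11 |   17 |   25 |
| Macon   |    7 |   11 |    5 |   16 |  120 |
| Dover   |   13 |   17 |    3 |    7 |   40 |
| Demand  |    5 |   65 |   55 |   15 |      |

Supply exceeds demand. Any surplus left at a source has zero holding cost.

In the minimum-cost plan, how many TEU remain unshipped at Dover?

An optimal plan:
  Nampa to I1: 5 TEU
  Macon to I2: 65 TEU
  Macon to I3: 30 TEU
  Dover to I3: 25 TEU
  Dover to I4: 15 TEU
Total cost = £1055.
Dover ships 40 of its 40, leaving 0.

0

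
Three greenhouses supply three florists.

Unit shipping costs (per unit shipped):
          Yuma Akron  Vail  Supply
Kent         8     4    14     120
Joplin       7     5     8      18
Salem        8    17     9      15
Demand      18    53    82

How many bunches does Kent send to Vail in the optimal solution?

The minimum-cost plan:
  Kent→Yuma: 18 bunches
  Kent→Akron: 53 bunches
  Kent→Vail: 49 bunches
  Joplin→Vail: 18 bunches
  Salem→Vail: 15 bunches
Total cost = 1321.
So Kent→Vail carries 49 bunches.

49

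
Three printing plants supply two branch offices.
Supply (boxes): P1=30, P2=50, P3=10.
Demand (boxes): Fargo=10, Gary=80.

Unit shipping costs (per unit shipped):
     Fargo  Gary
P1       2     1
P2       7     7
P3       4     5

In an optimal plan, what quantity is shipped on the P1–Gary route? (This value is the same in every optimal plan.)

30

Solving gives:
  P1->Gary: 30 boxes
  P2->Gary: 50 boxes
  P3->Fargo: 10 boxes
Total cost = 420.
So P1→Gary carries 30 boxes.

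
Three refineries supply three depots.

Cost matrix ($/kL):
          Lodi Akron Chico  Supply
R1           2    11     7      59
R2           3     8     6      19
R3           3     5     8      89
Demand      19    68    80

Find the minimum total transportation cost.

A cheapest plan:
  R1 to Chico: 59 × $7 = $413
  R2 to Chico: 19 × $6 = $114
  R3 to Lodi: 19 × $3 = $57
  R3 to Akron: 68 × $5 = $340
  R3 to Chico: 2 × $8 = $16
Total = 413 + 114 + 57 + 340 + 16 = $940.

940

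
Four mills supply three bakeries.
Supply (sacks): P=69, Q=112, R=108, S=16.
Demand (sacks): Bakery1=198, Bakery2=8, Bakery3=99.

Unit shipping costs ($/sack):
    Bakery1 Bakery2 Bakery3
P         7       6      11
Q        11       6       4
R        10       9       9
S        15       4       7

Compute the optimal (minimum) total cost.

A cheapest plan:
  P->Bakery1: 69 × $7 = $483
  Q->Bakery1: 21 × $11 = $231
  Q->Bakery3: 91 × $4 = $364
  R->Bakery1: 108 × $10 = $1080
  S->Bakery2: 8 × $4 = $32
  S->Bakery3: 8 × $7 = $56
Total = 483 + 231 + 364 + 1080 + 32 + 56 = $2246.
(Supply check: P ships 69; Q ships 112; R ships 108; S ships 16.)

2246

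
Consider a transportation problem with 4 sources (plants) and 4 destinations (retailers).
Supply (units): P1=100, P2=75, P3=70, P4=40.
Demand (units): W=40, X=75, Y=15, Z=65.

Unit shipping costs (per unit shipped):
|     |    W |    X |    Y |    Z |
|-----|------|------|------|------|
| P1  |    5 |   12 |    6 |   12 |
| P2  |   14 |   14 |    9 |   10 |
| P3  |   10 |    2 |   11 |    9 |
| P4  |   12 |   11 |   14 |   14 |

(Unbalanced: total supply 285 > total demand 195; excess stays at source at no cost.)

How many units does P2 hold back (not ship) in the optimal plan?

10

An optimal plan:
  P1 to W: 40 × 5 = 200
  P1 to Y: 15 × 6 = 90
  P2 to Z: 65 × 10 = 650
  P3 to X: 70 × 2 = 140
  P4 to X: 5 × 11 = 55
Total cost = 1135.
P2 ships 65 of its 75, leaving 10.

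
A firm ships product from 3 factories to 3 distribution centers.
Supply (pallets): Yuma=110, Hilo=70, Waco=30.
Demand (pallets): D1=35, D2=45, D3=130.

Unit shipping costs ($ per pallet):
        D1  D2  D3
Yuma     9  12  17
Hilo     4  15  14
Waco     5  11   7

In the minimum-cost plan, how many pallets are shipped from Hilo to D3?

Solving gives:
  Yuma–D2: 45 pallets
  Yuma–D3: 65 pallets
  Hilo–D1: 35 pallets
  Hilo–D3: 35 pallets
  Waco–D3: 30 pallets
Total cost = $2485.
So Hilo→D3 carries 35 pallets.

35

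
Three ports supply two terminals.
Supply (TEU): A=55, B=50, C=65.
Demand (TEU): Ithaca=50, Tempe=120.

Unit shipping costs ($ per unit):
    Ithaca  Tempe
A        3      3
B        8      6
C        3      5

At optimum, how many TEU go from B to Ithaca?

Solving gives:
  A–Tempe: 55 × $3 = $165
  B–Tempe: 50 × $6 = $300
  C–Ithaca: 50 × $3 = $150
  C–Tempe: 15 × $5 = $75
Total cost = $690.
The route B→Ithaca is not used.

0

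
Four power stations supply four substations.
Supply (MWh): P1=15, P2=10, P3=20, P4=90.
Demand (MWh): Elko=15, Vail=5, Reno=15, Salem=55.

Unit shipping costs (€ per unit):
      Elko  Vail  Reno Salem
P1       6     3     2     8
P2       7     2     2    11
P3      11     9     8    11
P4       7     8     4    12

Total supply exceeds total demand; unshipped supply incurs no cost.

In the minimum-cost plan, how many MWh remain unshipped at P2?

0

Minimum-cost shipments:
  P1–Salem: 15 × €8 = €120
  P2–Vail: 5 × €2 = €10
  P2–Reno: 5 × €2 = €10
  P3–Salem: 20 × €11 = €220
  P4–Elko: 15 × €7 = €105
  P4–Reno: 10 × €4 = €40
  P4–Salem: 20 × €12 = €240
Total cost = €745.
P2 ships 10 of its 10, leaving 0.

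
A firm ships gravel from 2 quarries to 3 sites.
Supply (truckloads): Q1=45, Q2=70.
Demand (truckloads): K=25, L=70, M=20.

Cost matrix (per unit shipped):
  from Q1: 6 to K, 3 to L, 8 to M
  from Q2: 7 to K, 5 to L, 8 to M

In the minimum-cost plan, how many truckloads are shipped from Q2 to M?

Solving gives:
  Q1 to L: 45 truckloads
  Q2 to K: 25 truckloads
  Q2 to L: 25 truckloads
  Q2 to M: 20 truckloads
Total cost = 595.
So Q2→M carries 20 truckloads.

20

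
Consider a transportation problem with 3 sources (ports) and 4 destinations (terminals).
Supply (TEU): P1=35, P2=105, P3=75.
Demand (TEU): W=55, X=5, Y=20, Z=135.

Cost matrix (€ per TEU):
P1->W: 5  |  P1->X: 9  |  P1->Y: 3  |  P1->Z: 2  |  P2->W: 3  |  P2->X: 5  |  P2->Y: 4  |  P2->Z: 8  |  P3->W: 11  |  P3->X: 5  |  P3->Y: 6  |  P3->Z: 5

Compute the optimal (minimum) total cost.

An optimal shipping plan:
  P1 to Z: 35 TEU
  P2 to W: 55 TEU
  P2 to X: 5 TEU
  P2 to Y: 20 TEU
  P2 to Z: 25 TEU
  P3 to Z: 75 TEU
Total cost = €915.

915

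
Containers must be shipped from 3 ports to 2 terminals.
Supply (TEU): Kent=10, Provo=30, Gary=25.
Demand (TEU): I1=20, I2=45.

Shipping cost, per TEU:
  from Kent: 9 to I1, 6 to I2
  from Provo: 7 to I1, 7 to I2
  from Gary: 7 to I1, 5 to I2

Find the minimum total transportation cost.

A cheapest plan:
  Kent to I2: 10 × 6 = 60
  Provo to I1: 20 × 7 = 140
  Provo to I2: 10 × 7 = 70
  Gary to I2: 25 × 5 = 125
Total = 60 + 140 + 70 + 125 = 395.

395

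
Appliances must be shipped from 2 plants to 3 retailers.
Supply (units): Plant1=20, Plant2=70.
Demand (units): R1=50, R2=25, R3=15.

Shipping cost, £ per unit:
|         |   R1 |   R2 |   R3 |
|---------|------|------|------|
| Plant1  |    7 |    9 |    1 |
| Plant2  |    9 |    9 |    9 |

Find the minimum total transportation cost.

680

A cheapest plan:
  Plant1→R1: 5 units
  Plant1→R3: 15 units
  Plant2→R1: 45 units
  Plant2→R2: 25 units
Total cost = £680.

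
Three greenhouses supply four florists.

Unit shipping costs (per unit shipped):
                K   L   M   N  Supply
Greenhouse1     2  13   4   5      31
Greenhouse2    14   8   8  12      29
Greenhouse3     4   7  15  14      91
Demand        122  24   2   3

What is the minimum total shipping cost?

670

Optimal allocation:
  Greenhouse1→K: 31 × 2 = 62
  Greenhouse2→L: 24 × 8 = 192
  Greenhouse2→M: 2 × 8 = 16
  Greenhouse2→N: 3 × 12 = 36
  Greenhouse3→K: 91 × 4 = 364
Total = 62 + 192 + 16 + 36 + 364 = 670.
(Supply check: Greenhouse1 ships 31; Greenhouse2 ships 29; Greenhouse3 ships 91.)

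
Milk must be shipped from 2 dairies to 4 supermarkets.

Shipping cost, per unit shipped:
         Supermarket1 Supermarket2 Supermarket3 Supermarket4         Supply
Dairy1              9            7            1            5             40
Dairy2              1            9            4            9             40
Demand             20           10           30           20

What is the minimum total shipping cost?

270

A cheapest plan:
  Dairy1->Supermarket3: 20 × 1 = 20
  Dairy1->Supermarket4: 20 × 5 = 100
  Dairy2->Supermarket1: 20 × 1 = 20
  Dairy2->Supermarket2: 10 × 9 = 90
  Dairy2->Supermarket3: 10 × 4 = 40
Total = 20 + 100 + 20 + 90 + 40 = 270.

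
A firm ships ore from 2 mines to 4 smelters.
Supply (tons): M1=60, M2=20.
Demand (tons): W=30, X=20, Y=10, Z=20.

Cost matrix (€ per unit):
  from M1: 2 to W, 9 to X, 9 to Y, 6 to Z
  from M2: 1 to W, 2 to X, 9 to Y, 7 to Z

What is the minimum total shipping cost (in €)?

310

An optimal shipping plan:
  M1→W: 30 tons
  M1→Y: 10 tons
  M1→Z: 20 tons
  M2→X: 20 tons
Total cost = €310.
(Supply check: M1 ships 60; M2 ships 20.)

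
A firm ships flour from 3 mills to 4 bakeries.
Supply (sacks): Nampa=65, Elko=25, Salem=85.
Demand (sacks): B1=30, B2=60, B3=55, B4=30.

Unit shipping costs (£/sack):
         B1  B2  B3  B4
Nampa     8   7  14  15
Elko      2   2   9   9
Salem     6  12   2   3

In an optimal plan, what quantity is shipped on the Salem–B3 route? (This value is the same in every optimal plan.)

55

Solving gives:
  Nampa→B1: 5 × £8 = £40
  Nampa→B2: 60 × £7 = £420
  Elko→B1: 25 × £2 = £50
  Salem→B3: 55 × £2 = £110
  Salem→B4: 30 × £3 = £90
Total cost = £710.
So Salem→B3 carries 55 sacks.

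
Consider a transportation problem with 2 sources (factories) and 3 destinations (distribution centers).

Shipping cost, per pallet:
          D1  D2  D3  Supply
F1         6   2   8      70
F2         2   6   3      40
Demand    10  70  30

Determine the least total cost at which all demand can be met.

Optimal allocation:
  F1→D2: 70 × 2 = 140
  F2→D1: 10 × 2 = 20
  F2→D3: 30 × 3 = 90
Total = 140 + 20 + 90 = 250.

250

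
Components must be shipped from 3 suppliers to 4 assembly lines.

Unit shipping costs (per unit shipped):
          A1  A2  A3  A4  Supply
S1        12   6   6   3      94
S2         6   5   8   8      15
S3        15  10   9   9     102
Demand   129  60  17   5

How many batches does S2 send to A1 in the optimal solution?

15

Optimal shipments:
  S1 to A1: 12 batches
  S1 to A2: 60 batches
  S1 to A3: 17 batches
  S1 to A4: 5 batches
  S2 to A1: 15 batches
  S3 to A1: 102 batches
Total cost = 2241.
So S2→A1 carries 15 batches.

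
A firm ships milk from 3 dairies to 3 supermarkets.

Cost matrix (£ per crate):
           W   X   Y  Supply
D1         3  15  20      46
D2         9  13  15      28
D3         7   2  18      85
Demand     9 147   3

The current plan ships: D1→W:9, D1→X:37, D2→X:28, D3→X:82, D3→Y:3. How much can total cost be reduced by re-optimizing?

42

Current plan cost = 9·3 + 37·15 + 28·13 + 82·2 + 3·18 = £1164.
Optimal plan:
  D1 to W: 9 × £3 = £27
  D1 to X: 37 × £15 = £555
  D2 to X: 25 × £13 = £325
  D2 to Y: 3 × £15 = £45
  D3 to X: 85 × £2 = £170
Optimal cost = £1122.
Saving = 1164 − 1122 = £42.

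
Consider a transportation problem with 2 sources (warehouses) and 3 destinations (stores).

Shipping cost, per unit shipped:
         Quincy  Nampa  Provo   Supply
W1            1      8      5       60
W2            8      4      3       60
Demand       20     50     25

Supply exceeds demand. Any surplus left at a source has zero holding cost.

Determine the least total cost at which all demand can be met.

325

Optimal allocation:
  W1→Quincy: 20 × 1 = 20
  W1→Provo: 15 × 5 = 75
  W2→Nampa: 50 × 4 = 200
  W2→Provo: 10 × 3 = 30
Total = 20 + 75 + 200 + 30 = 325.
(Supply check: W1 ships 35; W2 ships 60.)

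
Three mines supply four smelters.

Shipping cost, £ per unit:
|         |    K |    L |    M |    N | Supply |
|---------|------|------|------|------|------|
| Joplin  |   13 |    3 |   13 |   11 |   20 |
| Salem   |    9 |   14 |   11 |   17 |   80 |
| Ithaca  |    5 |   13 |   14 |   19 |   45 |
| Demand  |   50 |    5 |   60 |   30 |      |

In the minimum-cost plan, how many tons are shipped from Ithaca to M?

0

Solving gives:
  Joplin→L: 5 × £3 = £15
  Joplin→N: 15 × £11 = £165
  Salem→K: 5 × £9 = £45
  Salem→M: 60 × £11 = £660
  Salem→N: 15 × £17 = £255
  Ithaca→K: 45 × £5 = £225
Total cost = £1365.
The route Ithaca→M is not used.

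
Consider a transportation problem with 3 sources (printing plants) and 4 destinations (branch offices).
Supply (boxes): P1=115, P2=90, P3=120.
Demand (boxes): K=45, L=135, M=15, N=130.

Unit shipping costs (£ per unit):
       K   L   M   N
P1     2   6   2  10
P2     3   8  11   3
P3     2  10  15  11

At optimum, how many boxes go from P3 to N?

Optimal shipments:
  P1–L: 100 × £6 = £600
  P1–M: 15 × £2 = £30
  P2–N: 90 × £3 = £270
  P3–K: 45 × £2 = £90
  P3–L: 35 × £10 = £350
  P3–N: 40 × £11 = £440
Total cost = £1780.
So P3→N carries 40 boxes.

40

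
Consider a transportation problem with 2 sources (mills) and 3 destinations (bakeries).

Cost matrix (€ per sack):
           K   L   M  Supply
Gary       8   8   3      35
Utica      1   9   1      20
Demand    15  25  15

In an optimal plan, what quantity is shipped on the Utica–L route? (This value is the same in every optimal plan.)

The minimum-cost plan:
  Gary->L: 25 × €8 = €200
  Gary->M: 10 × €3 = €30
  Utica->K: 15 × €1 = €15
  Utica->M: 5 × €1 = €5
Total cost = €250.
The route Utica→L is not used.

0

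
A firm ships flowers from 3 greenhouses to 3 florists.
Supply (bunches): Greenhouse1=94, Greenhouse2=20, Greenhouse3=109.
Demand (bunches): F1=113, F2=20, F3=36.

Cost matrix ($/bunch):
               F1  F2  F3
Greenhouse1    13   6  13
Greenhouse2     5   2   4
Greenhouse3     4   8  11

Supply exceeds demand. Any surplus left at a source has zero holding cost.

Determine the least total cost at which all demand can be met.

An optimal shipping plan:
  Greenhouse1->F1: 4 × $13 = $52
  Greenhouse1->F2: 20 × $6 = $120
  Greenhouse1->F3: 16 × $13 = $208
  Greenhouse2->F3: 20 × $4 = $80
  Greenhouse3->F1: 109 × $4 = $436
Total = 52 + 120 + 208 + 80 + 436 = $896.
(Supply check: Greenhouse1 ships 40; Greenhouse2 ships 20; Greenhouse3 ships 109.)

896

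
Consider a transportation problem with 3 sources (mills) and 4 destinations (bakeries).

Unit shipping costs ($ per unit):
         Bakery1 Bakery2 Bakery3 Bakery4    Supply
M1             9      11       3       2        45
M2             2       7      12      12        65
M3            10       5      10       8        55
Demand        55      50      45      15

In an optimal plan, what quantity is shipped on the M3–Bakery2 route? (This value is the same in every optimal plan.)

40

Solving gives:
  M1 to Bakery3: 45 × $3 = $135
  M2 to Bakery1: 55 × $2 = $110
  M2 to Bakery2: 10 × $7 = $70
  M3 to Bakery2: 40 × $5 = $200
  M3 to Bakery4: 15 × $8 = $120
Total cost = $635.
So M3→Bakery2 carries 40 sacks.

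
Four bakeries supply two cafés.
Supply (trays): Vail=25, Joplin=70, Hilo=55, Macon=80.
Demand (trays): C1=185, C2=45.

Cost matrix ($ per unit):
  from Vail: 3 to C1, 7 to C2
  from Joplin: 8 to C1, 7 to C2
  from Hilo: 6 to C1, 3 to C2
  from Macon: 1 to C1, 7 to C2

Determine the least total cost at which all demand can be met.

An optimal shipping plan:
  Vail to C1: 25 × $3 = $75
  Joplin to C1: 70 × $8 = $560
  Hilo to C1: 10 × $6 = $60
  Hilo to C2: 45 × $3 = $135
  Macon to C1: 80 × $1 = $80
Total = 75 + 560 + 60 + 135 + 80 = $910.

910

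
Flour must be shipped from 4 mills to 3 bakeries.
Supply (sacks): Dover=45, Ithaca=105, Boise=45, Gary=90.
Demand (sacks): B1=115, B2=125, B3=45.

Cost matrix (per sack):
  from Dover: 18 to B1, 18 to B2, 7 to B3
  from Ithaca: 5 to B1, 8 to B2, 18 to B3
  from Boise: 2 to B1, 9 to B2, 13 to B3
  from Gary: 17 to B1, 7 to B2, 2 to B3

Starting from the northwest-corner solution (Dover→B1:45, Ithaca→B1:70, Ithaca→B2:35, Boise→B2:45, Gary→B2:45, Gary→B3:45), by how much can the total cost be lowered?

Current plan cost = 45·18 + 70·5 + 35·8 + 45·9 + 45·7 + 45·2 = 2250.
Optimal plan:
  Dover–B3: 45 × 7 = 315
  Ithaca–B1: 70 × 5 = 350
  Ithaca–B2: 35 × 8 = 280
  Boise–B1: 45 × 2 = 90
  Gary–B2: 90 × 7 = 630
Optimal cost = 1665.
Saving = 2250 − 1665 = 585.

585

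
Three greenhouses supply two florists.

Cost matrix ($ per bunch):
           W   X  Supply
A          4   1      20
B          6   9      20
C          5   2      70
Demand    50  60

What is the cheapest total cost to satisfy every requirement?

370

Optimal allocation:
  A→W: 20 × $4 = $80
  B→W: 20 × $6 = $120
  C→W: 10 × $5 = $50
  C→X: 60 × $2 = $120
Total = 80 + 120 + 50 + 120 = $370.
(Supply check: A ships 20; B ships 20; C ships 70.)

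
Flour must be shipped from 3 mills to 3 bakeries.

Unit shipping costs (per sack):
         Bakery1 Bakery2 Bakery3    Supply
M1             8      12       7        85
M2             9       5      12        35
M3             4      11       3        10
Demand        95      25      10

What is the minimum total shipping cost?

An optimal shipping plan:
  M1 to Bakery1: 75 × 8 = 600
  M1 to Bakery3: 10 × 7 = 70
  M2 to Bakery1: 10 × 9 = 90
  M2 to Bakery2: 25 × 5 = 125
  M3 to Bakery1: 10 × 4 = 40
Total = 600 + 70 + 90 + 125 + 40 = 925.

925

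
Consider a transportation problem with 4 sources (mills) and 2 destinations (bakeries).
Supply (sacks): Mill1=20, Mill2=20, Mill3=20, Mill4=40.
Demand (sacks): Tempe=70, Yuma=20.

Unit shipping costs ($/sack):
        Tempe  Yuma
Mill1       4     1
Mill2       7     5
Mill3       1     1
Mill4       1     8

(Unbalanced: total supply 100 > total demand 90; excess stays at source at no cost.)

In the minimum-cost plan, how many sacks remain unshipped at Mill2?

Minimum-cost shipments:
  Mill1 to Yuma: 20 × $1 = $20
  Mill2 to Tempe: 10 × $7 = $70
  Mill3 to Tempe: 20 × $1 = $20
  Mill4 to Tempe: 40 × $1 = $40
Total cost = $150.
Mill2 ships 10 of its 20, leaving 10.

10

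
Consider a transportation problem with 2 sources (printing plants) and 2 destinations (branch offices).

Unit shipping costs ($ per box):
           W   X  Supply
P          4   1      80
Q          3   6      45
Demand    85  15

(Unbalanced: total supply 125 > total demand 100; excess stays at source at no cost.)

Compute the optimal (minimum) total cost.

A cheapest plan:
  P to W: 40 × $4 = $160
  P to X: 15 × $1 = $15
  Q to W: 45 × $3 = $135
Total = 160 + 15 + 135 = $310.

310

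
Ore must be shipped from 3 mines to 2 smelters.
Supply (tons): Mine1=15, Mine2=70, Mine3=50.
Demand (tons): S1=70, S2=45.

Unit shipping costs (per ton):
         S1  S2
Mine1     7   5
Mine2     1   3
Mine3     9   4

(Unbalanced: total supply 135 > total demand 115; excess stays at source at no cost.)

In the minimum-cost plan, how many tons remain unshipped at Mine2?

An optimal plan:
  Mine2 to S1: 70 × 1 = 70
  Mine3 to S2: 45 × 4 = 180
Total cost = 250.
Mine2 ships 70 of its 70, leaving 0.

0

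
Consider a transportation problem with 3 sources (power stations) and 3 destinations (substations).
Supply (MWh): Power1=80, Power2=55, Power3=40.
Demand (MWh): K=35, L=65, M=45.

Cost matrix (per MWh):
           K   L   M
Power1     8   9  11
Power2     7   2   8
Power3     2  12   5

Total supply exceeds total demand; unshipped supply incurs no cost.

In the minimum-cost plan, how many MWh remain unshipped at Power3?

Minimum-cost shipments:
  Power1–L: 10 × 9 = 90
  Power1–M: 40 × 11 = 440
  Power2–L: 55 × 2 = 110
  Power3–K: 35 × 2 = 70
  Power3–M: 5 × 5 = 25
Total cost = 735.
Power3 ships 40 of its 40, leaving 0.

0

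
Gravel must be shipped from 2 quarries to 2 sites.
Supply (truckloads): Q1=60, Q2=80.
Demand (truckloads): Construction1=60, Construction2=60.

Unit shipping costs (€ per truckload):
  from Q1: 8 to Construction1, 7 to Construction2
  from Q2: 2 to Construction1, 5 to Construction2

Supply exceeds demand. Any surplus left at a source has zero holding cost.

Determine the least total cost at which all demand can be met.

500

A cheapest plan:
  Q1 to Construction2: 40 truckloads
  Q2 to Construction1: 60 truckloads
  Q2 to Construction2: 20 truckloads
Total cost = €500.
(Supply check: Q1 ships 40; Q2 ships 80.)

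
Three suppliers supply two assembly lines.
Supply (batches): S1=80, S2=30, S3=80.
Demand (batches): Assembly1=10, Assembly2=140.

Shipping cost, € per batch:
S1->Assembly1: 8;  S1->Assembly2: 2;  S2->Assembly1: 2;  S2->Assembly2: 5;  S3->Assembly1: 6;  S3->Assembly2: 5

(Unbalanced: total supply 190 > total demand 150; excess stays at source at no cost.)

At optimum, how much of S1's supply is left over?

Minimum-cost shipments:
  S1→Assembly2: 80 × €2 = €160
  S2→Assembly1: 10 × €2 = €20
  S3→Assembly2: 60 × €5 = €300
Total cost = €480.
S1 ships 80 of its 80, leaving 0.

0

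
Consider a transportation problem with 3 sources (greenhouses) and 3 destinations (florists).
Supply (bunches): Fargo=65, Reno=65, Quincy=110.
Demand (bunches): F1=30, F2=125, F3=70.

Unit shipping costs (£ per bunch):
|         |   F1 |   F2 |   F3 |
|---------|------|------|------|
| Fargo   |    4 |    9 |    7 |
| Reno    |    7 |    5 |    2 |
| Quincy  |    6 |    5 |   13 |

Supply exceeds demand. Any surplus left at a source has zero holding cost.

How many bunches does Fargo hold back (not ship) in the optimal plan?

Minimum-cost shipments:
  Fargo->F1: 30 × £4 = £120
  Fargo->F2: 15 × £9 = £135
  Fargo->F3: 5 × £7 = £35
  Reno->F3: 65 × £2 = £130
  Quincy->F2: 110 × £5 = £550
Total cost = £970.
Fargo ships 50 of its 65, leaving 15.

15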